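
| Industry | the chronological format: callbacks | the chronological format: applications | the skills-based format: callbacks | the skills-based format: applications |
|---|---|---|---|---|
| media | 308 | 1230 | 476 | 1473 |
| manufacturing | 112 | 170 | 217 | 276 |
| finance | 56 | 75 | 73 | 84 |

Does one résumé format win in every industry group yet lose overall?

Media: the chronological format 308/1230 = 25.0%, the skills-based format 476/1473 = 32.3% → the skills-based format
Manufacturing: the chronological format 112/170 = 65.9%, the skills-based format 217/276 = 78.6% → the skills-based format
Finance: the chronological format 56/75 = 74.7%, the skills-based format 73/84 = 86.9% → the skills-based format
Overall: the chronological format 476/1475 = 32.3%, the skills-based format 766/1833 = 41.8% → the skills-based format
The skills-based format wins overall and in every industry group — no reversal.

No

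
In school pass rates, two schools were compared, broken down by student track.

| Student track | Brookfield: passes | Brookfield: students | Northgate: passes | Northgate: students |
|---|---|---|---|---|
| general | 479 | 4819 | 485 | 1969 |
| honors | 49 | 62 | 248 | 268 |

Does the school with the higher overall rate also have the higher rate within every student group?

Yes

General: Brookfield 479/4819 = 9.9%, Northgate 485/1969 = 24.6% → Northgate
Honors: Brookfield 49/62 = 79.0%, Northgate 248/268 = 92.5% → Northgate
Overall: Brookfield 528/4881 = 10.8%, Northgate 733/2237 = 32.8% → Northgate
Northgate wins overall and in every student group — no reversal.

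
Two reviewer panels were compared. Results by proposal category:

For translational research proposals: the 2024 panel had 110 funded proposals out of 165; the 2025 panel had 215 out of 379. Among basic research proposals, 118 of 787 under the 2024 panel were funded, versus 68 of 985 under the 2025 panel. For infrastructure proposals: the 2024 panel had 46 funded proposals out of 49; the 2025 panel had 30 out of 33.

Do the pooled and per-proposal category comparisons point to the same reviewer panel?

Translational research: the 2024 panel 110/165 = 66.7%, the 2025 panel 215/379 = 56.7% → the 2024 panel
Basic research: the 2024 panel 118/787 = 15.0%, the 2025 panel 68/985 = 6.9% → the 2024 panel
Infrastructure: the 2024 panel 46/49 = 93.9%, the 2025 panel 30/33 = 90.9% → the 2024 panel
Overall: the 2024 panel 274/1001 = 27.4%, the 2025 panel 313/1397 = 22.4% → the 2024 panel
The 2024 panel wins overall and in every proposal group — no reversal.

Yes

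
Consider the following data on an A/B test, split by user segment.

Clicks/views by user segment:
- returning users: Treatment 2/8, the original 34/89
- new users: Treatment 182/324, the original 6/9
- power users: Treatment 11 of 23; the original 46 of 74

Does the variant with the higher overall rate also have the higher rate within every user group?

Returning users: Treatment 2/8 = 25.0%, the original 34/89 = 38.2% → the original
New users: Treatment 182/324 = 56.2%, the original 6/9 = 66.7% → the original
Power users: Treatment 11/23 = 47.8%, the original 46/74 = 62.2% → the original
Overall: Treatment 195/355 = 54.9%, the original 86/172 = 50.0% → Treatment
The original wins each user group but Treatment wins overall — the comparison reverses. The original's views skew toward returning users, which has a lower base rate.

No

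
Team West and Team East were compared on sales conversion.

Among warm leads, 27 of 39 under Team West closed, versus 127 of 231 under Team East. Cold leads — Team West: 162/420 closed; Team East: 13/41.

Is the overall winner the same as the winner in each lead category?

No

Warm: Team West 27/39 = 69.2%, Team East 127/231 = 55.0% → Team West
Cold: Team West 162/420 = 38.6%, Team East 13/41 = 31.7% → Team West
Overall: Team West 189/459 = 41.2%, Team East 140/272 = 51.5% → Team East
Team West wins each lead group but Team East wins overall — the comparison reverses. Team West's leads skew toward cold, which has a lower base rate.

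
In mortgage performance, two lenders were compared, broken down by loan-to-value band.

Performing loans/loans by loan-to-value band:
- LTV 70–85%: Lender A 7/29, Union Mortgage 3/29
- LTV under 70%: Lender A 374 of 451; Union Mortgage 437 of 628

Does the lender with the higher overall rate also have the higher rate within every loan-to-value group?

LTV 70–85%: Lender A 7/29 = 24.1%, Union Mortgage 3/29 = 10.3% → Lender A
LTV under 70%: Lender A 374/451 = 82.9%, Union Mortgage 437/628 = 69.6% → Lender A
Overall: Lender A 381/480 = 79.4%, Union Mortgage 440/657 = 67.0% → Lender A
Lender A wins overall and in every loan-to-value group — no reversal.

Yes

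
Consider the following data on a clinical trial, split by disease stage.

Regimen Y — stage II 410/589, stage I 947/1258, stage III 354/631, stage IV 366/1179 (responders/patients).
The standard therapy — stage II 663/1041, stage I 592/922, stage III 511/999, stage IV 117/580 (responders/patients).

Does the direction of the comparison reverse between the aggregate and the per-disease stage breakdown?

Stage II: Regimen Y 410/589 = 69.6%, the standard therapy 663/1041 = 63.7% → Regimen Y
Stage I: Regimen Y 947/1258 = 75.3%, the standard therapy 592/922 = 64.2% → Regimen Y
Stage III: Regimen Y 354/631 = 56.1%, the standard therapy 511/999 = 51.2% → Regimen Y
Stage IV: Regimen Y 366/1179 = 31.0%, the standard therapy 117/580 = 20.2% → Regimen Y
Overall: Regimen Y 2077/3657 = 56.8%, the standard therapy 1883/3542 = 53.2% → Regimen Y
Regimen Y wins overall and in every disease group — no reversal.

No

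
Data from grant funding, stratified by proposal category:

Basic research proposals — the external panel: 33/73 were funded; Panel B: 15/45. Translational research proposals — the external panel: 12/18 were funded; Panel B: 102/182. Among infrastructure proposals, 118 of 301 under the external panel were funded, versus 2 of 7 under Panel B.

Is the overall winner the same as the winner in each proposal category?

Basic research: the external panel 33/73 = 45.2%, Panel B 15/45 = 33.3% → the external panel
Translational research: the external panel 12/18 = 66.7%, Panel B 102/182 = 56.0% → the external panel
Infrastructure: the external panel 118/301 = 39.2%, Panel B 2/7 = 28.6% → the external panel
Overall: the external panel 163/392 = 41.6%, Panel B 119/234 = 50.9% → Panel B
The external panel wins each proposal group but Panel B wins overall — the comparison reverses. The external panel's proposals skew toward infrastructure, which has a lower base rate.

No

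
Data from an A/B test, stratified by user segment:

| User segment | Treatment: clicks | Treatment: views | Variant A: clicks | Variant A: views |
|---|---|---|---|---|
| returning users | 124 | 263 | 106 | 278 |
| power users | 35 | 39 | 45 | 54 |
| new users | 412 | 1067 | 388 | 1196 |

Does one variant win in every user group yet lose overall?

Returning users: Treatment 124/263 = 47.1%, Variant A 106/278 = 38.1% → Treatment
Power users: Treatment 35/39 = 89.7%, Variant A 45/54 = 83.3% → Treatment
New users: Treatment 412/1067 = 38.6%, Variant A 388/1196 = 32.4% → Treatment
Overall: Treatment 571/1369 = 41.7%, Variant A 539/1528 = 35.3% → Treatment
Treatment wins overall and in every user group — no reversal.

No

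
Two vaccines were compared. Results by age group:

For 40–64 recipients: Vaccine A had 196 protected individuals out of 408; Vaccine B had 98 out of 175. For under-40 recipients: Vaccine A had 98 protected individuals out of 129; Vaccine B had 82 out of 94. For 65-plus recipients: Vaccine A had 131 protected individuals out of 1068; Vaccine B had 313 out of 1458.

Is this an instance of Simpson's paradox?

No

40–64: Vaccine A 196/408 = 48.0%, Vaccine B 98/175 = 56.0% → Vaccine B
Under-40: Vaccine A 98/129 = 76.0%, Vaccine B 82/94 = 87.2% → Vaccine B
65-plus: Vaccine A 131/1068 = 12.3%, Vaccine B 313/1458 = 21.5% → Vaccine B
Overall: Vaccine A 425/1605 = 26.5%, Vaccine B 493/1727 = 28.5% → Vaccine B
Vaccine B wins overall and in every age group — no reversal.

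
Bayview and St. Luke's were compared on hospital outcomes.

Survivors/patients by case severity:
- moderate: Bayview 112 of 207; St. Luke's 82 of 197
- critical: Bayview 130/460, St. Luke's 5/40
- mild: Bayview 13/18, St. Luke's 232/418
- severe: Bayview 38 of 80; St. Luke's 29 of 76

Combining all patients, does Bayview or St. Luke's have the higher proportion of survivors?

St. Luke's

Moderate: Bayview 112/207 = 54.1%, St. Luke's 82/197 = 41.6% → Bayview
Critical: Bayview 130/460 = 28.3%, St. Luke's 5/40 = 12.5% → Bayview
Mild: Bayview 13/18 = 72.2%, St. Luke's 232/418 = 55.5% → Bayview
Severe: Bayview 38/80 = 47.5%, St. Luke's 29/76 = 38.2% → Bayview
Overall: Bayview 293/765 = 38.3%, St. Luke's 348/731 = 47.6% → St. Luke's
(Bayview wins every case group but St. Luke's wins overall — Bayview's patients skew toward the low-rate critical group.)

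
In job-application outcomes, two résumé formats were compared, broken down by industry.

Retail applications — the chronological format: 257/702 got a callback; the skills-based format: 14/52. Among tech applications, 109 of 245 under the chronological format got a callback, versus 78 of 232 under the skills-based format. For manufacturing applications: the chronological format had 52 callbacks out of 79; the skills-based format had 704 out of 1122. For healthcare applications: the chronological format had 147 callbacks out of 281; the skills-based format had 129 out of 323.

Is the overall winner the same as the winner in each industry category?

Retail: the chronological format 257/702 = 36.6%, the skills-based format 14/52 = 26.9% → the chronological format
Tech: the chronological format 109/245 = 44.5%, the skills-based format 78/232 = 33.6% → the chronological format
Manufacturing: the chronological format 52/79 = 65.8%, the skills-based format 704/1122 = 62.7% → the chronological format
Healthcare: the chronological format 147/281 = 52.3%, the skills-based format 129/323 = 39.9% → the chronological format
Overall: the chronological format 565/1307 = 43.2%, the skills-based format 925/1729 = 53.5% → the skills-based format
The chronological format wins each industry group but the skills-based format wins overall — the comparison reverses. The chronological format's applications skew toward retail, which has a lower base rate.

No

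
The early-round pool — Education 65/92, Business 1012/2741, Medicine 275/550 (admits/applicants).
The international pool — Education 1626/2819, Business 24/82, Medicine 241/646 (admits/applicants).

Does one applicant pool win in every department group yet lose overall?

Education: the early-round pool 65/92 = 70.7%, the international pool 1626/2819 = 57.7% → the early-round pool
Business: the early-round pool 1012/2741 = 36.9%, the international pool 24/82 = 29.3% → the early-round pool
Medicine: the early-round pool 275/550 = 50.0%, the international pool 241/646 = 37.3% → the early-round pool
Overall: the early-round pool 1352/3383 = 40.0%, the international pool 1891/3547 = 53.3% → the international pool
The early-round pool wins each department group but the international pool wins overall — the comparison reverses. The early-round pool's applicants skew toward Business, which has a lower base rate.

Yes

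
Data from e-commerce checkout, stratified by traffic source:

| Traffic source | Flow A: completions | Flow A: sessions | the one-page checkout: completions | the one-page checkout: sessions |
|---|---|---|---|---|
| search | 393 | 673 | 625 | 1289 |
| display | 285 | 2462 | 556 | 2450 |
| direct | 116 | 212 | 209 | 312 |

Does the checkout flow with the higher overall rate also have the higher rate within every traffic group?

Search: Flow A 393/673 = 58.4%, the one-page checkout 625/1289 = 48.5% → Flow A
Display: Flow A 285/2462 = 11.6%, the one-page checkout 556/2450 = 22.7% → the one-page checkout
Direct: Flow A 116/212 = 54.7%, the one-page checkout 209/312 = 67.0% → the one-page checkout
Overall: Flow A 794/3347 = 23.7%, the one-page checkout 1390/4051 = 34.3% → the one-page checkout
Neither sweeps: Flow A wins 1 of 3 groups, the one-page checkout wins 2. The one-page checkout wins overall but not every group — no Simpson reversal.

No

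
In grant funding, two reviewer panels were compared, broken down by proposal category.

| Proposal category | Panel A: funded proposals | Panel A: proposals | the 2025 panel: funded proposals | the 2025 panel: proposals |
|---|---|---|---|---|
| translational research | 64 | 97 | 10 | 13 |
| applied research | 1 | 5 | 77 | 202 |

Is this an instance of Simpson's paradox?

Yes

Translational research: Panel A 64/97 = 66.0%, the 2025 panel 10/13 = 76.9% → the 2025 panel
Applied research: Panel A 1/5 = 20.0%, the 2025 panel 77/202 = 38.1% → the 2025 panel
Overall: Panel A 65/102 = 63.7%, the 2025 panel 87/215 = 40.5% → Panel A
The 2025 panel wins each proposal group but Panel A wins overall — the comparison reverses. The 2025 panel's proposals skew toward applied research, which has a lower base rate.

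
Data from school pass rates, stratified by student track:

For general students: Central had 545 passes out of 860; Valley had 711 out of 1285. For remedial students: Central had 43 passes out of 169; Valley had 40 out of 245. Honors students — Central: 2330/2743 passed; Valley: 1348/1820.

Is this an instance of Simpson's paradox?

General: Central 545/860 = 63.4%, Valley 711/1285 = 55.3% → Central
Remedial: Central 43/169 = 25.4%, Valley 40/245 = 16.3% → Central
Honors: Central 2330/2743 = 84.9%, Valley 1348/1820 = 74.1% → Central
Overall: Central 2918/3772 = 77.4%, Valley 2099/3350 = 62.7% → Central
Central wins overall and in every student group — no reversal.

No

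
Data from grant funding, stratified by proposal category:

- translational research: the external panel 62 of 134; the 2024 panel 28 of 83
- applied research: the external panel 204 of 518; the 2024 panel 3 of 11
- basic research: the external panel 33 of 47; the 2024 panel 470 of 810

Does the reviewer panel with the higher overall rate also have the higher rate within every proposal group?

Translational research: the external panel 62/134 = 46.3%, the 2024 panel 28/83 = 33.7% → the external panel
Applied research: the external panel 204/518 = 39.4%, the 2024 panel 3/11 = 27.3% → the external panel
Basic research: the external panel 33/47 = 70.2%, the 2024 panel 470/810 = 58.0% → the external panel
Overall: the external panel 299/699 = 42.8%, the 2024 panel 501/904 = 55.4% → the 2024 panel
The external panel wins each proposal group but the 2024 panel wins overall — the comparison reverses. The external panel's proposals skew toward applied research, which has a lower base rate.

No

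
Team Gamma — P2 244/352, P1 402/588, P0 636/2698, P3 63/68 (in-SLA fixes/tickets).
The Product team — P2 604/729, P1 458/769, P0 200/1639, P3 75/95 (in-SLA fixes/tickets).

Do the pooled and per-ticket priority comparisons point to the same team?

No

P2: Team Gamma 244/352 = 69.3%, the Product team 604/729 = 82.9% → the Product team
P1: Team Gamma 402/588 = 68.4%, the Product team 458/769 = 59.6% → Team Gamma
P0: Team Gamma 636/2698 = 23.6%, the Product team 200/1639 = 12.2% → Team Gamma
P3: Team Gamma 63/68 = 92.6%, the Product team 75/95 = 78.9% → Team Gamma
Overall: Team Gamma 1345/3706 = 36.3%, the Product team 1337/3232 = 41.4% → the Product team
Neither sweeps: Team Gamma wins 3 of 4 groups, the Product team wins 1. The Product team wins overall but not every group — no Simpson reversal.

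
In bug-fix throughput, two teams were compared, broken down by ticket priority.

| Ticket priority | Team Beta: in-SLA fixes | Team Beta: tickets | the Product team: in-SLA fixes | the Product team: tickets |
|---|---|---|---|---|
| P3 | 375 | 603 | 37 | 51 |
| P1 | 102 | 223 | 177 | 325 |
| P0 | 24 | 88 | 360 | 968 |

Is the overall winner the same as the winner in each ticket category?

P3: Team Beta 375/603 = 62.2%, the Product team 37/51 = 72.5% → the Product team
P1: Team Beta 102/223 = 45.7%, the Product team 177/325 = 54.5% → the Product team
P0: Team Beta 24/88 = 27.3%, the Product team 360/968 = 37.2% → the Product team
Overall: Team Beta 501/914 = 54.8%, the Product team 574/1344 = 42.7% → Team Beta
The Product team wins each ticket group but Team Beta wins overall — the comparison reverses. The Product team's tickets skew toward P0, which has a lower base rate.

No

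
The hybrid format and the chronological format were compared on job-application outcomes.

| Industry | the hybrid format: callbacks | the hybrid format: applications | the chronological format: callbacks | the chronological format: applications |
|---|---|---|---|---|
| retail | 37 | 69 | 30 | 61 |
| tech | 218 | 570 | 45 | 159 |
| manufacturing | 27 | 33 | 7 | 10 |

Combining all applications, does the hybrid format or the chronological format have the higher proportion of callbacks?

Retail: the hybrid format 37/69 = 53.6%, the chronological format 30/61 = 49.2% → the hybrid format
Tech: the hybrid format 218/570 = 38.2%, the chronological format 45/159 = 28.3% → the hybrid format
Manufacturing: the hybrid format 27/33 = 81.8%, the chronological format 7/10 = 70.0% → the hybrid format
Overall: the hybrid format 282/672 = 42.0%, the chronological format 82/230 = 35.7% → the hybrid format

the hybrid format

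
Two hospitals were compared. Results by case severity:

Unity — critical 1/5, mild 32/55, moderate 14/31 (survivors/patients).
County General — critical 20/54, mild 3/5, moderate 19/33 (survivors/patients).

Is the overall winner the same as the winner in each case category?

No

Critical: Unity 1/5 = 20.0%, County General 20/54 = 37.0% → County General
Mild: Unity 32/55 = 58.2%, County General 3/5 = 60.0% → County General
Moderate: Unity 14/31 = 45.2%, County General 19/33 = 57.6% → County General
Overall: Unity 47/91 = 51.6%, County General 42/92 = 45.7% → Unity
County General wins each case group but Unity wins overall — the comparison reverses. County General's patients skew toward critical, which has a lower base rate.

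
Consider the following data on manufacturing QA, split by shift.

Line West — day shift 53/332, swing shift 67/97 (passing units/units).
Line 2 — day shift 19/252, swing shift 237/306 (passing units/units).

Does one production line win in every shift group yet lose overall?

No

Day shift: Line West 53/332 = 16.0%, Line 2 19/252 = 7.5% → Line West
Swing shift: Line West 67/97 = 69.1%, Line 2 237/306 = 77.5% → Line 2
Overall: Line West 120/429 = 28.0%, Line 2 256/558 = 45.9% → Line 2
Neither sweeps: Line West wins 1 of 2 groups, Line 2 wins 1. Line 2 wins overall but not every group — no Simpson reversal.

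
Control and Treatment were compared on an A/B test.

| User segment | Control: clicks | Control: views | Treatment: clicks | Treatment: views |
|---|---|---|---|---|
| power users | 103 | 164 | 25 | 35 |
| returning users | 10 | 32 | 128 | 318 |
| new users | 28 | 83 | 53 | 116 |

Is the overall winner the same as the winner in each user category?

No

Power users: Control 103/164 = 62.8%, Treatment 25/35 = 71.4% → Treatment
Returning users: Control 10/32 = 31.2%, Treatment 128/318 = 40.3% → Treatment
New users: Control 28/83 = 33.7%, Treatment 53/116 = 45.7% → Treatment
Overall: Control 141/279 = 50.5%, Treatment 206/469 = 43.9% → Control
Treatment wins each user group but Control wins overall — the comparison reverses. Treatment's views skew toward returning users, which has a lower base rate.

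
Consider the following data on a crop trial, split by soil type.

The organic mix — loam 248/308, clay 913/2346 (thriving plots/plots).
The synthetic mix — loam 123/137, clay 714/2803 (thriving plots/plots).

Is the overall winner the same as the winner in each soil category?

No

Loam: the organic mix 248/308 = 80.5%, the synthetic mix 123/137 = 89.8% → the synthetic mix
Clay: the organic mix 913/2346 = 38.9%, the synthetic mix 714/2803 = 25.5% → the organic mix
Overall: the organic mix 1161/2654 = 43.7%, the synthetic mix 837/2940 = 28.5% → the organic mix
Neither sweeps: the organic mix wins 1 of 2 groups, the synthetic mix wins 1. The organic mix wins overall but not every group — no Simpson reversal.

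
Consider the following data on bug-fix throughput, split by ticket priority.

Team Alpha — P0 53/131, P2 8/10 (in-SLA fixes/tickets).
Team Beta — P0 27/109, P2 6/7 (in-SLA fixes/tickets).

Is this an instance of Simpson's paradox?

No

P0: Team Alpha 53/131 = 40.5%, Team Beta 27/109 = 24.8% → Team Alpha
P2: Team Alpha 8/10 = 80.0%, Team Beta 6/7 = 85.7% → Team Beta
Overall: Team Alpha 61/141 = 43.3%, Team Beta 33/116 = 28.4% → Team Alpha
Neither sweeps: Team Alpha wins 1 of 2 groups, Team Beta wins 1. Team Alpha wins overall but not every group — no Simpson reversal.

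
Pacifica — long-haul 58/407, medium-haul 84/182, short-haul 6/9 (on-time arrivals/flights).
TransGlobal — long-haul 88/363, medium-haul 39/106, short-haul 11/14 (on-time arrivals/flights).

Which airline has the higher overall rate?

TransGlobal

Long-haul: Pacifica 58/407 = 14.3%, TransGlobal 88/363 = 24.2% → TransGlobal
Medium-haul: Pacifica 84/182 = 46.2%, TransGlobal 39/106 = 36.8% → Pacifica
Short-haul: Pacifica 6/9 = 66.7%, TransGlobal 11/14 = 78.6% → TransGlobal
Overall: Pacifica 148/598 = 24.7%, TransGlobal 138/483 = 28.6% → TransGlobal
(Neither sweeps every route group, but TransGlobal has the higher pooled rate.)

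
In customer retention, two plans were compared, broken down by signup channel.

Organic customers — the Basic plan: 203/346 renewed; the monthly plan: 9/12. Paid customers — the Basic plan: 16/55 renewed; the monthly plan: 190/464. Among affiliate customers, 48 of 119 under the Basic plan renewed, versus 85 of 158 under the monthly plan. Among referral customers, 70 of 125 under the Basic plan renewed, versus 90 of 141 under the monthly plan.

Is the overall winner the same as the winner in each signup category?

Organic: the Basic plan 203/346 = 58.7%, the monthly plan 9/12 = 75.0% → the monthly plan
Paid: the Basic plan 16/55 = 29.1%, the monthly plan 190/464 = 40.9% → the monthly plan
Affiliate: the Basic plan 48/119 = 40.3%, the monthly plan 85/158 = 53.8% → the monthly plan
Referral: the Basic plan 70/125 = 56.0%, the monthly plan 90/141 = 63.8% → the monthly plan
Overall: the Basic plan 337/645 = 52.2%, the monthly plan 374/775 = 48.3% → the Basic plan
The monthly plan wins each signup group but the Basic plan wins overall — the comparison reverses. The monthly plan's customers skew toward paid, which has a lower base rate.

No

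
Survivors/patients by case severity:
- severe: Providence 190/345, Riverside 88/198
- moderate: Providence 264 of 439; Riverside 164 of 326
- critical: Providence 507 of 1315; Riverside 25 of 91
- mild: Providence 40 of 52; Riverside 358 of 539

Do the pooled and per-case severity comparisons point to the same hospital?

Severe: Providence 190/345 = 55.1%, Riverside 88/198 = 44.4% → Providence
Moderate: Providence 264/439 = 60.1%, Riverside 164/326 = 50.3% → Providence
Critical: Providence 507/1315 = 38.6%, Riverside 25/91 = 27.5% → Providence
Mild: Providence 40/52 = 76.9%, Riverside 358/539 = 66.4% → Providence
Overall: Providence 1001/2151 = 46.5%, Riverside 635/1154 = 55.0% → Riverside
Providence wins each case group but Riverside wins overall — the comparison reverses. Providence's patients skew toward critical, which has a lower base rate.

No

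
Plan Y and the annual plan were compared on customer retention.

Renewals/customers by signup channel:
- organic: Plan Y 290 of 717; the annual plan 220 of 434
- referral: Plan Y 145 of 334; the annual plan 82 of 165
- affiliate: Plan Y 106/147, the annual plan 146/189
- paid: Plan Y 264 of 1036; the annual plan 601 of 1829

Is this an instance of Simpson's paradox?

No

Organic: Plan Y 290/717 = 40.4%, the annual plan 220/434 = 50.7% → the annual plan
Referral: Plan Y 145/334 = 43.4%, the annual plan 82/165 = 49.7% → the annual plan
Affiliate: Plan Y 106/147 = 72.1%, the annual plan 146/189 = 77.2% → the annual plan
Paid: Plan Y 264/1036 = 25.5%, the annual plan 601/1829 = 32.9% → the annual plan
Overall: Plan Y 805/2234 = 36.0%, the annual plan 1049/2617 = 40.1% → the annual plan
The annual plan wins overall and in every signup group — no reversal.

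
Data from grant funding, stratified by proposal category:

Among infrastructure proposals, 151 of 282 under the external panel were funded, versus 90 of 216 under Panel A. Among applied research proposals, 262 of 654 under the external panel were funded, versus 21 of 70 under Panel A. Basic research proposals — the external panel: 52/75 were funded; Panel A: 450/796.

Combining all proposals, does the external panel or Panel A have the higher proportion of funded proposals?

Panel A

Infrastructure: the external panel 151/282 = 53.5%, Panel A 90/216 = 41.7% → the external panel
Applied research: the external panel 262/654 = 40.1%, Panel A 21/70 = 30.0% → the external panel
Basic research: the external panel 52/75 = 69.3%, Panel A 450/796 = 56.5% → the external panel
Overall: the external panel 465/1011 = 46.0%, Panel A 561/1082 = 51.8% → Panel A
(The external panel wins every proposal group but Panel A wins overall — the external panel's proposals skew toward the low-rate applied research group.)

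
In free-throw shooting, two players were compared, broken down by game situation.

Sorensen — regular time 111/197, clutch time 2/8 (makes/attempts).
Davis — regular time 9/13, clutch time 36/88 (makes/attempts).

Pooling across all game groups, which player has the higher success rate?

Sorensen

Regular time: Sorensen 111/197 = 56.3%, Davis 9/13 = 69.2% → Davis
Clutch time: Sorensen 2/8 = 25.0%, Davis 36/88 = 40.9% → Davis
Overall: Sorensen 113/205 = 55.1%, Davis 45/101 = 44.6% → Sorensen
(Davis wins every game group but Sorensen wins overall — Davis's attempts skew toward the low-rate clutch time group.)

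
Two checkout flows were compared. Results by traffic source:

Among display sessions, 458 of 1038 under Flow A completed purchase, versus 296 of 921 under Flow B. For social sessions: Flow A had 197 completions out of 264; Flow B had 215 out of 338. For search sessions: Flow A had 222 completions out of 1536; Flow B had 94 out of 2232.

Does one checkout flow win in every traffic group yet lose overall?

Display: Flow A 458/1038 = 44.1%, Flow B 296/921 = 32.1% → Flow A
Social: Flow A 197/264 = 74.6%, Flow B 215/338 = 63.6% → Flow A
Search: Flow A 222/1536 = 14.5%, Flow B 94/2232 = 4.2% → Flow A
Overall: Flow A 877/2838 = 30.9%, Flow B 605/3491 = 17.3% → Flow A
Flow A wins overall and in every traffic group — no reversal.

No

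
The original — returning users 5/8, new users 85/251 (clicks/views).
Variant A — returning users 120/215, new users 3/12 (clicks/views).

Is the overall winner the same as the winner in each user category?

Returning users: the original 5/8 = 62.5%, Variant A 120/215 = 55.8% → the original
New users: the original 85/251 = 33.9%, Variant A 3/12 = 25.0% → the original
Overall: the original 90/259 = 34.7%, Variant A 123/227 = 54.2% → Variant A
The original wins each user group but Variant A wins overall — the comparison reverses. The original's views skew toward new users, which has a lower base rate.

No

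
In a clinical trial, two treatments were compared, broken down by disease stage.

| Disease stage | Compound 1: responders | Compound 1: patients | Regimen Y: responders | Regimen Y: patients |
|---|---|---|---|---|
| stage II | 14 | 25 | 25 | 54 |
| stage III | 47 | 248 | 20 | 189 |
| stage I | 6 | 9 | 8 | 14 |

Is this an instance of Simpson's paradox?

No

Stage II: Compound 1 14/25 = 56.0%, Regimen Y 25/54 = 46.3% → Compound 1
Stage III: Compound 1 47/248 = 19.0%, Regimen Y 20/189 = 10.6% → Compound 1
Stage I: Compound 1 6/9 = 66.7%, Regimen Y 8/14 = 57.1% → Compound 1
Overall: Compound 1 67/282 = 23.8%, Regimen Y 53/257 = 20.6% → Compound 1
Compound 1 wins overall and in every disease group — no reversal.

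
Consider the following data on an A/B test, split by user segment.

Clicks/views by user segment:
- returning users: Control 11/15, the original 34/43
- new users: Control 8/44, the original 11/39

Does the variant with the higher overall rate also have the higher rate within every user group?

Returning users: Control 11/15 = 73.3%, the original 34/43 = 79.1% → the original
New users: Control 8/44 = 18.2%, the original 11/39 = 28.2% → the original
Overall: Control 19/59 = 32.2%, the original 45/82 = 54.9% → the original
The original wins overall and in every user group — no reversal.

Yes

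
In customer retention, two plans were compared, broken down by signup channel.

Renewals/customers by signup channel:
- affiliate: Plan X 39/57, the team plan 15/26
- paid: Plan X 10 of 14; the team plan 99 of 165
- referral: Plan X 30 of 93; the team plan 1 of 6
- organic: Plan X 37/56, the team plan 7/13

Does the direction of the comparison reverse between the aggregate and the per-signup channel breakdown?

Yes

Affiliate: Plan X 39/57 = 68.4%, the team plan 15/26 = 57.7% → Plan X
Paid: Plan X 10/14 = 71.4%, the team plan 99/165 = 60.0% → Plan X
Referral: Plan X 30/93 = 32.3%, the team plan 1/6 = 16.7% → Plan X
Organic: Plan X 37/56 = 66.1%, the team plan 7/13 = 53.8% → Plan X
Overall: Plan X 116/220 = 52.7%, the team plan 122/210 = 58.1% → the team plan
Plan X wins each signup group but the team plan wins overall — the comparison reverses. Plan X's customers skew toward referral, which has a lower base rate.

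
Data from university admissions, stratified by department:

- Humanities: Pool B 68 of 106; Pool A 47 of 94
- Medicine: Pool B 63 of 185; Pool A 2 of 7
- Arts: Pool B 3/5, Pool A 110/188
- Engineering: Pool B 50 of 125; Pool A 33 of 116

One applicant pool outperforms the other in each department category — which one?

Humanities: Pool B 68/106 = 64.2%, Pool A 47/94 = 50.0% → Pool B
Medicine: Pool B 63/185 = 34.1%, Pool A 2/7 = 28.6% → Pool B
Arts: Pool B 3/5 = 60.0%, Pool A 110/188 = 58.5% → Pool B
Engineering: Pool B 50/125 = 40.0%, Pool A 33/116 = 28.4% → Pool B
Pool B has the higher rate in all 4 groups.

Pool B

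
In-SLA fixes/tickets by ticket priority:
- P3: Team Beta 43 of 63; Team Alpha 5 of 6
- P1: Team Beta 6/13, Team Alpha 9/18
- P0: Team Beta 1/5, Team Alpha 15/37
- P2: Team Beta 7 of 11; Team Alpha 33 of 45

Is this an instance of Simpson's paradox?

Yes

P3: Team Beta 43/63 = 68.3%, Team Alpha 5/6 = 83.3% → Team Alpha
P1: Team Beta 6/13 = 46.2%, Team Alpha 9/18 = 50.0% → Team Alpha
P0: Team Beta 1/5 = 20.0%, Team Alpha 15/37 = 40.5% → Team Alpha
P2: Team Beta 7/11 = 63.6%, Team Alpha 33/45 = 73.3% → Team Alpha
Overall: Team Beta 57/92 = 62.0%, Team Alpha 62/106 = 58.5% → Team Beta
Team Alpha wins each ticket group but Team Beta wins overall — the comparison reverses. Team Alpha's tickets skew toward P0, which has a lower base rate.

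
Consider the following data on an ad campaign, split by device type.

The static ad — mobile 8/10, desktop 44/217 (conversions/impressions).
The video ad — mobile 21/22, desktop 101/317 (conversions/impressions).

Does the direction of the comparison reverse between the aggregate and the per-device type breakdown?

No

Mobile: the static ad 8/10 = 80.0%, the video ad 21/22 = 95.5% → the video ad
Desktop: the static ad 44/217 = 20.3%, the video ad 101/317 = 31.9% → the video ad
Overall: the static ad 52/227 = 22.9%, the video ad 122/339 = 36.0% → the video ad
The video ad wins overall and in every device group — no reversal.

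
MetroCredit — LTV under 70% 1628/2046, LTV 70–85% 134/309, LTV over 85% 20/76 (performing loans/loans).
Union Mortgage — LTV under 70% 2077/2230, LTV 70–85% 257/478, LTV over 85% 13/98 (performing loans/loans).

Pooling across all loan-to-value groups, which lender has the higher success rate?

Union Mortgage

LTV under 70%: MetroCredit 1628/2046 = 79.6%, Union Mortgage 2077/2230 = 93.1% → Union Mortgage
LTV 70–85%: MetroCredit 134/309 = 43.4%, Union Mortgage 257/478 = 53.8% → Union Mortgage
LTV over 85%: MetroCredit 20/76 = 26.3%, Union Mortgage 13/98 = 13.3% → MetroCredit
Overall: MetroCredit 1782/2431 = 73.3%, Union Mortgage 2347/2806 = 83.6% → Union Mortgage
(Neither sweeps every loan-to-value group, but Union Mortgage has the higher pooled rate.)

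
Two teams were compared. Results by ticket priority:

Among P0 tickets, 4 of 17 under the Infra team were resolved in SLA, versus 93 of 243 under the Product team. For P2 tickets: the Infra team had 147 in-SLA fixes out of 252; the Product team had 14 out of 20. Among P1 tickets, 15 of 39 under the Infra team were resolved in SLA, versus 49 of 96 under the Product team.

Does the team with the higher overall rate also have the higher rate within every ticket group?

P0: the Infra team 4/17 = 23.5%, the Product team 93/243 = 38.3% → the Product team
P2: the Infra team 147/252 = 58.3%, the Product team 14/20 = 70.0% → the Product team
P1: the Infra team 15/39 = 38.5%, the Product team 49/96 = 51.0% → the Product team
Overall: the Infra team 166/308 = 53.9%, the Product team 156/359 = 43.5% → the Infra team
The Product team wins each ticket group but the Infra team wins overall — the comparison reverses. The Product team's tickets skew toward P0, which has a lower base rate.

No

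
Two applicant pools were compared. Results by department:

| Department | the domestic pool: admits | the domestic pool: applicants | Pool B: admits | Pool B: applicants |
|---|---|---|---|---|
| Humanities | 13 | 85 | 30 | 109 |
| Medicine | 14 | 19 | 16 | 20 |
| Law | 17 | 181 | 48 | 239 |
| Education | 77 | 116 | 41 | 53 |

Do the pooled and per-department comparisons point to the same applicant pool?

Yes

Humanities: the domestic pool 13/85 = 15.3%, Pool B 30/109 = 27.5% → Pool B
Medicine: the domestic pool 14/19 = 73.7%, Pool B 16/20 = 80.0% → Pool B
Law: the domestic pool 17/181 = 9.4%, Pool B 48/239 = 20.1% → Pool B
Education: the domestic pool 77/116 = 66.4%, Pool B 41/53 = 77.4% → Pool B
Overall: the domestic pool 121/401 = 30.2%, Pool B 135/421 = 32.1% → Pool B
Pool B wins overall and in every department group — no reversal.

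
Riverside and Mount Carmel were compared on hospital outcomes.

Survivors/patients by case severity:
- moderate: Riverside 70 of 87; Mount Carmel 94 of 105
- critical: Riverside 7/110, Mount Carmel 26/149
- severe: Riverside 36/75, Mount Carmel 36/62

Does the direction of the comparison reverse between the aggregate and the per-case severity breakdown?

No

Moderate: Riverside 70/87 = 80.5%, Mount Carmel 94/105 = 89.5% → Mount Carmel
Critical: Riverside 7/110 = 6.4%, Mount Carmel 26/149 = 17.4% → Mount Carmel
Severe: Riverside 36/75 = 48.0%, Mount Carmel 36/62 = 58.1% → Mount Carmel
Overall: Riverside 113/272 = 41.5%, Mount Carmel 156/316 = 49.4% → Mount Carmel
Mount Carmel wins overall and in every case group — no reversal.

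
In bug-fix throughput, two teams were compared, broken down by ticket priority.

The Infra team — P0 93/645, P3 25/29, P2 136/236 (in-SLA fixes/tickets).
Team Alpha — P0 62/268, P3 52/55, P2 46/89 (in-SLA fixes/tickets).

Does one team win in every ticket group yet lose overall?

No

P0: the Infra team 93/645 = 14.4%, Team Alpha 62/268 = 23.1% → Team Alpha
P3: the Infra team 25/29 = 86.2%, Team Alpha 52/55 = 94.5% → Team Alpha
P2: the Infra team 136/236 = 57.6%, Team Alpha 46/89 = 51.7% → the Infra team
Overall: the Infra team 254/910 = 27.9%, Team Alpha 160/412 = 38.8% → Team Alpha
Neither sweeps: the Infra team wins 1 of 3 groups, Team Alpha wins 2. Team Alpha wins overall but not every group — no Simpson reversal.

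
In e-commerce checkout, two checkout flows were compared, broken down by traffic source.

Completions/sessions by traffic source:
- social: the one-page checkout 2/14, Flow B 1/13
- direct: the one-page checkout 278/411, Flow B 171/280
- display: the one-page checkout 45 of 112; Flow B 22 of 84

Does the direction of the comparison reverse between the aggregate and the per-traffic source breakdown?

No

Social: the one-page checkout 2/14 = 14.3%, Flow B 1/13 = 7.7% → the one-page checkout
Direct: the one-page checkout 278/411 = 67.6%, Flow B 171/280 = 61.1% → the one-page checkout
Display: the one-page checkout 45/112 = 40.2%, Flow B 22/84 = 26.2% → the one-page checkout
Overall: the one-page checkout 325/537 = 60.5%, Flow B 194/377 = 51.5% → the one-page checkout
The one-page checkout wins overall and in every traffic group — no reversal.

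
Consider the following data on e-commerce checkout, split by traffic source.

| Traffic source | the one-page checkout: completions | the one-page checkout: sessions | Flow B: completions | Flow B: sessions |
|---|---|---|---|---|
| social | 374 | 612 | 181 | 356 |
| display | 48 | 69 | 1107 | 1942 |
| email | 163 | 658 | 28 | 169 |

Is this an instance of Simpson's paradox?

Yes

Social: the one-page checkout 374/612 = 61.1%, Flow B 181/356 = 50.8% → the one-page checkout
Display: the one-page checkout 48/69 = 69.6%, Flow B 1107/1942 = 57.0% → the one-page checkout
Email: the one-page checkout 163/658 = 24.8%, Flow B 28/169 = 16.6% → the one-page checkout
Overall: the one-page checkout 585/1339 = 43.7%, Flow B 1316/2467 = 53.3% → Flow B
The one-page checkout wins each traffic group but Flow B wins overall — the comparison reverses. The one-page checkout's sessions skew toward email, which has a lower base rate.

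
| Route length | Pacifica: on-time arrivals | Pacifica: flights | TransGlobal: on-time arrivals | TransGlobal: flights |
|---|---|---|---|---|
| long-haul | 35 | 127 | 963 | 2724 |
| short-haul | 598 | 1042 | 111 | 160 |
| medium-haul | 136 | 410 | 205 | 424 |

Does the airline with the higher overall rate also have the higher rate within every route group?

No

Long-haul: Pacifica 35/127 = 27.6%, TransGlobal 963/2724 = 35.4% → TransGlobal
Short-haul: Pacifica 598/1042 = 57.4%, TransGlobal 111/160 = 69.4% → TransGlobal
Medium-haul: Pacifica 136/410 = 33.2%, TransGlobal 205/424 = 48.3% → TransGlobal
Overall: Pacifica 769/1579 = 48.7%, TransGlobal 1279/3308 = 38.7% → Pacifica
TransGlobal wins each route group but Pacifica wins overall — the comparison reverses. TransGlobal's flights skew toward long-haul, which has a lower base rate.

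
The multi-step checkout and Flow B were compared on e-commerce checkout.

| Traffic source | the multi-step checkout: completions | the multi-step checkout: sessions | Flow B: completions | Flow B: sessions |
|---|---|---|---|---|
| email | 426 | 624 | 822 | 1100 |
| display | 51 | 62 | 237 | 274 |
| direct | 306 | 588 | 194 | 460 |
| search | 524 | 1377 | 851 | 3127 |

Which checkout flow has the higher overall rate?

Email: the multi-step checkout 426/624 = 68.3%, Flow B 822/1100 = 74.7% → Flow B
Display: the multi-step checkout 51/62 = 82.3%, Flow B 237/274 = 86.5% → Flow B
Direct: the multi-step checkout 306/588 = 52.0%, Flow B 194/460 = 42.2% → the multi-step checkout
Search: the multi-step checkout 524/1377 = 38.1%, Flow B 851/3127 = 27.2% → the multi-step checkout
Overall: the multi-step checkout 1307/2651 = 49.3%, Flow B 2104/4961 = 42.4% → the multi-step checkout
(Neither sweeps every traffic group, but the multi-step checkout has the higher pooled rate.)

the multi-step checkout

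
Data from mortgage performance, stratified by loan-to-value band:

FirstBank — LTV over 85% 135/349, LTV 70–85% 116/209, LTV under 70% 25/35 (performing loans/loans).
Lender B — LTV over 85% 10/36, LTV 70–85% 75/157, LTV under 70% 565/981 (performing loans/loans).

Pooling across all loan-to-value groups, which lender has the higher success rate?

Lender B

LTV over 85%: FirstBank 135/349 = 38.7%, Lender B 10/36 = 27.8% → FirstBank
LTV 70–85%: FirstBank 116/209 = 55.5%, Lender B 75/157 = 47.8% → FirstBank
LTV under 70%: FirstBank 25/35 = 71.4%, Lender B 565/981 = 57.6% → FirstBank
Overall: FirstBank 276/593 = 46.5%, Lender B 650/1174 = 55.4% → Lender B
(FirstBank wins every loan-to-value group but Lender B wins overall — FirstBank's loans skew toward the low-rate LTV over 85% group.)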